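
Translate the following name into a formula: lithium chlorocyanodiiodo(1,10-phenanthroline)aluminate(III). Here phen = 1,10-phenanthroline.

Ligands: 1 1,10-phenanthroline (phen, neutral), 1 cyano (CN, -1), 2 iodo (I, -1), 1 chloro (Cl, -1). Ligand charge sum = -4.
With Al in oxidation state +3, the complex ion is [Al...]^1−.
Charge balance with lithium (+1) requires 1 complex ion per 1 lithium.

Li[AlCl(CN)I2(phen)]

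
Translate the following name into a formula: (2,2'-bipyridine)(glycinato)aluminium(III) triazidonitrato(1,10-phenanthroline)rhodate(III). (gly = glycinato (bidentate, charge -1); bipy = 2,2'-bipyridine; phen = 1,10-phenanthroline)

Cation [Al…]: ligand charges -1, Al(III) ⇒ ion charge 2+.
Anion [Rh…]: ligand charges -4, Rh(III) ⇒ ion charge 1−.

[Al(bipy)(gly)][Rh(N3)3(NO3)(phen)]2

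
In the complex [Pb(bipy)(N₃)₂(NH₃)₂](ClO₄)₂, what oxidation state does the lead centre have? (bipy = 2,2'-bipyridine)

+4

2 perchlorate outside the brackets (-1 each) → the complex ion is 2+.
Ligand charges: 1×bipy neutral; 2×NH3 neutral; 2×N3 = -2; sum -2.
Pb + (-2) = 2+ ⇒ Pb is +4.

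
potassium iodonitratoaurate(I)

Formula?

K[AuI(NO3)]

Ligands: 1 iodo (I, -1), 1 nitrato (NO3, -1). Ligand charge sum = -2.
Charge balance with potassium (+1) requires 1 complex ion per 1 potassium.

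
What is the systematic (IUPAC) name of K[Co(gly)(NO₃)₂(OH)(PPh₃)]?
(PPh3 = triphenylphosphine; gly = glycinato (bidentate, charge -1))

potassium (glycinato)hydroxodinitrato(triphenylphosphine)cobaltate(III)

The 1 potassium counter-ion carries a total charge of +1, so each complex ion is 1−.
Ligand charges: 1×triphenylphosphine (neutral), 2×nitrato (-1 each), 1×hydroxo (-1 each), 1×glycinato (-1 each); total -4. So Co + (-4) = 1−, giving Co = +3.
The complex ion is anionic, so cobalt takes the -ate form cobaltate(III).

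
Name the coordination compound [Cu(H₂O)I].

aquaiodocopper(I)

There is no counter-ion, so the complex is neutral overall.
Ligand charges: 1×aqua (neutral), 1×iodo (-1 each); total -1. So Cu + (-1) = 0, giving Cu = +1.
Ligands are named alphabetically: aqua before iodo.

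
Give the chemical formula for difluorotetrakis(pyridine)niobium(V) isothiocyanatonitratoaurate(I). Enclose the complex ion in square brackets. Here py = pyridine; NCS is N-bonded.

[NbF2(py)4][Au(NCS)(NO3)]3

Cation [Nb…]: ligand charges -2, Nb(V) ⇒ ion charge 3+.
Anion [Au…]: ligand charges -2, Au(I) ⇒ ion charge 1−.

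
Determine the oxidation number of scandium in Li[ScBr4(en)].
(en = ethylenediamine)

+3

1 lithium outside the brackets (+1 each) → the complex ion is 1−.
Ligand charges: 4×Br = -4; 1×en neutral; sum -4.
Sc + (-4) = 1− ⇒ Sc is +3.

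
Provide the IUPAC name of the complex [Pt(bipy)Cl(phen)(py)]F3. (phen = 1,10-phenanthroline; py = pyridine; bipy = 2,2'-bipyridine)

(2,2'-bipyridine)chloro(1,10-phenanthroline)(pyridine)platinum(IV) fluoride

The 3 fluoride counter-ions carry a total charge of -3, so each complex ion is 3+.
Ligand charges: 1×1,10-phenanthroline (neutral), 1×pyridine (neutral), 1×2,2'-bipyridine (neutral), 1×chloro (-1 each); total -1. So Pt + (-1) = 3+, giving Pt = +4.
Ligands are named alphabetically: bipyridine before chloro before phenanthroline before pyridine.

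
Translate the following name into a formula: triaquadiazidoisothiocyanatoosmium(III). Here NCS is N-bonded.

Ligands: 1 isothiocyanato (NCS, -1), 3 aqua (H2O, neutral), 2 azido (N3, -1). Ligand charge sum = -3.
With Os in oxidation state +3, the complex ion is [Os...].

[Os(H2O)3(N3)2(NCS)]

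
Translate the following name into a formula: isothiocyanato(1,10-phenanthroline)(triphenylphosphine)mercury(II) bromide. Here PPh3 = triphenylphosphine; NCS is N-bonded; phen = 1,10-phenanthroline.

Ligands: 1 triphenylphosphine (PPh3, neutral), 1 isothiocyanato (NCS, -1), 1 1,10-phenanthroline (phen, neutral). Ligand charge sum = -1.
With Hg in oxidation state +2, the complex ion is [Hg...]^1+.
Charge balance with bromide (-1) requires 1 complex ion per 1 bromide.

[Hg(NCS)(phen)(PPh3)]Br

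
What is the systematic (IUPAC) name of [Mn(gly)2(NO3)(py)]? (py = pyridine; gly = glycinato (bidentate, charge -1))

bis(glycinato)nitrato(pyridine)manganese(III)

There is no counter-ion, so the complex is neutral overall.
Ligand charges: 1×pyridine (neutral), 1×nitrato (-1 each), 2×glycinato (-1 each); total -3. So Mn + (-3) = 0, giving Mn = +3.
Ligands are named alphabetically: glycinato before nitrato before pyridine.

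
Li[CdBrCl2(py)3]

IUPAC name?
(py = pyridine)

lithium bromodichlorotris(pyridine)cadmate(II)

The 1 lithium counter-ion carries a total charge of +1, so each complex ion is 1−.
Ligand charges: 2×chloro (-1 each), 1×bromo (-1 each), 3×pyridine (neutral); total -3. So Cd + (-3) = 1−, giving Cd = +2.
The complex ion is anionic, so cadmium takes the -ate form cadmate(II).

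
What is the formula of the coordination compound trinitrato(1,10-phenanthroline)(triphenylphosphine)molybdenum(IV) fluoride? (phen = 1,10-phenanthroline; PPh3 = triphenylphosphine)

[Mo(NO3)3(phen)(PPh3)]F

Ligands: 1 1,10-phenanthroline (phen, neutral), 3 nitrato (NO3, -1), 1 triphenylphosphine (PPh3, neutral). Ligand charge sum = -3.
With Mo in oxidation state +4, the complex ion is [Mo...]^1+.
Charge balance with fluoride (-1) requires 1 complex ion per 1 fluoride.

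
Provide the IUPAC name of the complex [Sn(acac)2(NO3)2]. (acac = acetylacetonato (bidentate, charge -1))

bis(acetylacetonato)dinitratotin(IV)

There is no counter-ion, so the complex is neutral overall.
Ligand charges: 2×acetylacetonato (-1 each), 2×nitrato (-1 each); total -4. So Sn + (-4) = 0, giving Sn = +4.
Ligands are named alphabetically: acetylacetonato before nitrato.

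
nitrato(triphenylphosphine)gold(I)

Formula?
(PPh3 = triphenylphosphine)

[Au(NO3)(PPh3)]

Ligands: 1 triphenylphosphine (PPh3, neutral), 1 nitrato (NO3, -1). Ligand charge sum = -1.
With Au in oxidation state +1, the complex ion is [Au...].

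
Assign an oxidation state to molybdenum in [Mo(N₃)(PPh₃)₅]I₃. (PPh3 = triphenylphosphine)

+4

3 iodide outside the brackets (-1 each) → the complex ion is 3+.
Ligand charges: 1×N3 = -1; 5×PPh3 neutral; sum -1.
Mo + (-1) = 3+ ⇒ Mo is +4.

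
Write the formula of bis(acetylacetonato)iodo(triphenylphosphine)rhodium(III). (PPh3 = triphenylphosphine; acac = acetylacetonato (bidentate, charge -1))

Ligands: 1 triphenylphosphine (PPh3, neutral), 1 iodo (I, -1), 2 acetylacetonato (acac, -1). Ligand charge sum = -3.
With Rh in oxidation state +3, the complex ion is [Rh...].

[Rh(acac)2I(PPh3)]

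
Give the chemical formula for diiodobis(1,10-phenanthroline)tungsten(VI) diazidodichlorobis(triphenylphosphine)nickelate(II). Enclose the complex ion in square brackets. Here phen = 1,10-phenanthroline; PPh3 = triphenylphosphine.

[WI2(phen)2][NiCl2(N3)2(PPh3)2]2

Cation [W…]: ligand charges -2, W(VI) ⇒ ion charge 4+.
Anion [Ni…]: ligand charges -4, Ni(II) ⇒ ion charge 2−.
One 4+ cation requires 2 of the 2− anion.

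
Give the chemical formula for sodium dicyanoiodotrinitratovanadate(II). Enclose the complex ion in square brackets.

Na4[V(CN)2I(NO3)3]

Ligands: 2 cyano (CN, -1), 1 iodo (I, -1), 3 nitrato (NO3, -1). Ligand charge sum = -6.
With V in oxidation state +2, the complex ion is [V...]^4−.
Charge balance with sodium (+1) requires 1 complex ion per 4 sodium.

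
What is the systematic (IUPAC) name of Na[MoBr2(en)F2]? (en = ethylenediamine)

sodium dibromo(ethylenediamine)difluoromolybdate(III)

The 1 sodium counter-ion carries a total charge of +1, so each complex ion is 1−.
Ligand charges: 2×bromo (-1 each), 2×fluoro (-1 each), 1×ethylenediamine (neutral); total -4. So Mo + (-4) = 1−, giving Mo = +3.
The complex ion is anionic, so molybdenum takes the -ate form molybdate(III).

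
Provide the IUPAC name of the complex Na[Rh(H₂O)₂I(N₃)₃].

The 1 sodium counter-ion carries a total charge of +1, so each complex ion is 1−.
Ligand charges: 3×azido (-1 each), 2×aqua (neutral), 1×iodo (-1 each); total -4. So Rh + (-4) = 1−, giving Rh = +3.
Ligands are named alphabetically: aqua before azido before iodo.
The complex ion is anionic, so rhodium takes the -ate form rhodate(III).

sodium diaquatriazidoiodorhodate(III)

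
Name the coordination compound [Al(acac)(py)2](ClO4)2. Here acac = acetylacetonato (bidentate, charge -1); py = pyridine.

(acetylacetonato)bis(pyridine)aluminium(III) perchlorate

The 2 perchlorate counter-ions carry a total charge of -2, so each complex ion is 2+.
Ligand charges: 1×acetylacetonato (-1 each), 2×pyridine (neutral); total -1. So Al + (-1) = 2+, giving Al = +3.
Ligands are named alphabetically: acetylacetonato before pyridine.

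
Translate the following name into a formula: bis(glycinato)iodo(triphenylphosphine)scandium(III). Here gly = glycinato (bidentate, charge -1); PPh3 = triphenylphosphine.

[Sc(gly)2I(PPh3)]

Ligands: 1 iodo (I, -1), 2 glycinato (gly, -1), 1 triphenylphosphine (PPh3, neutral). Ligand charge sum = -3.
With Sc in oxidation state +3, the complex ion is [Sc...].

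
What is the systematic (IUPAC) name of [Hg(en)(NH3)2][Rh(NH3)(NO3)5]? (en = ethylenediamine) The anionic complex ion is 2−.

The complex anion is given as 2−; its ligand charges sum to -5, so Rh = +3.
A 1:1 salt means the cation carries the equal and opposite charge, 2+.
Cation: ligand charges sum to 0; for the ion to be 2+, Hg = +2.

diammine(ethylenediamine)mercury(II) amminepentanitratorhodate(III)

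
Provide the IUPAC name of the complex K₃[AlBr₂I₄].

The 3 potassium counter-ions carry a total charge of +3, so each complex ion is 3−.
Ligand charges: 4×iodo (-1 each), 2×bromo (-1 each); total -6. So Al + (-6) = 3−, giving Al = +3.
Ligands are named alphabetically: bromo before iodo.
The complex ion is anionic, so aluminium takes the -ate form aluminate(III).

potassium dibromotetraiodoaluminate(III)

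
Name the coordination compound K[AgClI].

The 1 potassium counter-ion carries a total charge of +1, so each complex ion is 1−.
Ligand charges: 1×iodo (-1 each), 1×chloro (-1 each); total -2. So Ag + (-2) = 1−, giving Ag = +1.
The complex ion is anionic, so silver takes the -ate form argentate(I).

potassium chloroiodoargentate(I)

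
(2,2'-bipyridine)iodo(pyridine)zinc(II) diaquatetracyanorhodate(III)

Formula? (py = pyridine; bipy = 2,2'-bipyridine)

[Zn(bipy)I(py)][Rh(CN)4(H2O)2]

Cation [Zn…]: ligand charges -1, Zn(II) ⇒ ion charge 1+.
Anion [Rh…]: ligand charges -4, Rh(III) ⇒ ion charge 1−.
One 1+ cation balances one 1− anion.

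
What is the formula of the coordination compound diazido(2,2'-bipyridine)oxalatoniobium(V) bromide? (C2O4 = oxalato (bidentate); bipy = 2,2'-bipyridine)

[Nb(bipy)(C2O4)(N3)2]Br

Ligands: 2 azido (N3, -1), 1 oxalato (C2O4, -2), 1 2,2'-bipyridine (bipy, neutral). Ligand charge sum = -4.
With Nb in oxidation state +5, the complex ion is [Nb...]^1+.
Charge balance with bromide (-1) requires 1 complex ion per 1 bromide.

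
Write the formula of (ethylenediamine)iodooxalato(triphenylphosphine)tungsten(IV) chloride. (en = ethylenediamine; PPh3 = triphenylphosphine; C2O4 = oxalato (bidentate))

Ligands: 1 iodo (I, -1), 1 ethylenediamine (en, neutral), 1 triphenylphosphine (PPh3, neutral), 1 oxalato (C2O4, -2). Ligand charge sum = -3.
With W in oxidation state +4, the complex ion is [W...]^1+.
Charge balance with chloride (-1) requires 1 complex ion per 1 chloride.

[W(C2O4)(en)I(PPh3)]Cl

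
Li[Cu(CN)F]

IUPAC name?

lithium cyanofluorocuprate(I)

The 1 lithium counter-ion carries a total charge of +1, so each complex ion is 1−.
Ligand charges: 1×fluoro (-1 each), 1×cyano (-1 each); total -2. So Cu + (-2) = 1−, giving Cu = +1.
Ligands are named alphabetically: cyano before fluoro.
The complex ion is anionic, so copper takes the -ate form cuprate(I).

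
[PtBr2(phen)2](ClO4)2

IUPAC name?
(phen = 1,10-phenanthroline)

dibromobis(1,10-phenanthroline)platinum(IV) perchlorate

The 2 perchlorate counter-ions carry a total charge of -2, so each complex ion is 2+.
Ligand charges: 2×bromo (-1 each), 2×1,10-phenanthroline (neutral); total -2. So Pt + (-2) = 2+, giving Pt = +4.
Ligands are named alphabetically: bromo before phenanthroline.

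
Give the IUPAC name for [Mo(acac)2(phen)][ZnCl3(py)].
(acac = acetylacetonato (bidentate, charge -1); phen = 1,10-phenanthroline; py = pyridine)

bis(acetylacetonato)(1,10-phenanthroline)molybdenum(III) trichloro(pyridine)zincate(II)

Both ions are complex: the cation is named first with the plain metal name, the anion second with the -ate form; each ion's ligands are alphabetised independently.
Zinc is always +2 in its complexes; the anion's ligand charges sum to -3, so the complex anion is 1−.
A 1:1 salt means the cation carries the equal and opposite charge, 1+.
Cation: ligand charges sum to -2; for the ion to be 1+, Mo = +3.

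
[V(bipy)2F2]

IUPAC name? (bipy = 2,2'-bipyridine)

bis(2,2'-bipyridine)difluorovanadium(II)

There is no counter-ion, so the complex is neutral overall.
Ligand charges: 2×2,2'-bipyridine (neutral), 2×fluoro (-1 each); total -2. So V + (-2) = 0, giving V = +2.
Ligands are named alphabetically: bipyridine before fluoro.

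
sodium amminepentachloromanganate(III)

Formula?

Ligands: 5 chloro (Cl, -1), 1 ammine (NH3, neutral). Ligand charge sum = -5.
With Mn in oxidation state +3, the complex ion is [Mn...]^2−.
Charge balance with sodium (+1) requires 1 complex ion per 2 sodium.

Na2[MnCl5(NH3)]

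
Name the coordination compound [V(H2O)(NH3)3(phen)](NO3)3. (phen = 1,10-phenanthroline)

triammineaqua(1,10-phenanthroline)vanadium(III) nitrate

The 3 nitrate counter-ions carry a total charge of -3, so each complex ion is 3+.
Ligand charges: 1×aqua (neutral), 3×ammine (neutral), 1×1,10-phenanthroline (neutral); total 0. So V + (0) = 3+, giving V = +3.
Ligands are named alphabetically: ammine before aqua before phenanthroline.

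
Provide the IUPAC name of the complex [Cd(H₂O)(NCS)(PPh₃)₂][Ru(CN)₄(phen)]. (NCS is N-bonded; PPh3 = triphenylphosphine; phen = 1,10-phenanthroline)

Cadmium is always +2 in its complexes; the cation's ligand charges sum to -1, so the complex cation is 1+.
A 1:1 salt means the anion carries the equal and opposite charge, 1−.
Anion: ligand charges sum to -4; for the ion to be 1−, Ru = +3.

aquaisothiocyanatobis(triphenylphosphine)cadmium(II) tetracyano(1,10-phenanthroline)ruthenate(III)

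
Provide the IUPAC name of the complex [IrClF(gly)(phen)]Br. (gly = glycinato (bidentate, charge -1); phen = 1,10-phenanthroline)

The 1 bromide counter-ion carries a total charge of -1, so each complex ion is 1+.
Ligand charges: 1×chloro (-1 each), 1×fluoro (-1 each), 1×glycinato (-1 each), 1×1,10-phenanthroline (neutral); total -3. So Ir + (-3) = 1+, giving Ir = +4.
Ligands are named alphabetically: chloro before fluoro before glycinato before phenanthroline.

chlorofluoro(glycinato)(1,10-phenanthroline)iridium(IV) bromide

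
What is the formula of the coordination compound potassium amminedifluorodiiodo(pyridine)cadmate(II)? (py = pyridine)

Ligands: 2 iodo (I, -1), 1 ammine (NH3, neutral), 2 fluoro (F, -1), 1 pyridine (py, neutral). Ligand charge sum = -4.
Charge balance with potassium (+1) requires 1 complex ion per 2 potassium.

K2[CdF2I2(NH3)(py)]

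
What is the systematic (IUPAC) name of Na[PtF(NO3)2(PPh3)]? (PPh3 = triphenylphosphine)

The 1 sodium counter-ion carries a total charge of +1, so each complex ion is 1−.
Ligand charges: 1×triphenylphosphine (neutral), 1×fluoro (-1 each), 2×nitrato (-1 each); total -3. So Pt + (-3) = 1−, giving Pt = +2.
Ligands are named alphabetically: fluoro before nitrato before triphenylphosphine.
The complex ion is anionic, so platinum takes the -ate form platinate(II).

sodium fluorodinitrato(triphenylphosphine)platinate(II)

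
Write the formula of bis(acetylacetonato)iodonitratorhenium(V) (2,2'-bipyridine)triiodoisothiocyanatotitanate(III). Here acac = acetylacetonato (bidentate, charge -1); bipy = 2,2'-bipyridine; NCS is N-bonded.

[Re(acac)2I(NO3)][Ti(bipy)I3(NCS)]

Cation [Re…]: ligand charges -4, Re(V) ⇒ ion charge 1+.
Anion [Ti…]: ligand charges -4, Ti(III) ⇒ ion charge 1−.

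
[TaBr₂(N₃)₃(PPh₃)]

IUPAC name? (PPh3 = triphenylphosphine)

triazidodibromo(triphenylphosphine)tantalum(V)

There is no counter-ion, so the complex is neutral overall.
Ligand charges: 3×azido (-1 each), 1×triphenylphosphine (neutral), 2×bromo (-1 each); total -5. So Ta + (-5) = 0, giving Ta = +5.
Ligands are named alphabetically: azido before bromo before triphenylphosphine.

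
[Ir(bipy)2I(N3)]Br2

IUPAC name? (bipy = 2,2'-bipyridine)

The 2 bromide counter-ions carry a total charge of -2, so each complex ion is 2+.
Ligand charges: 1×iodo (-1 each), 2×2,2'-bipyridine (neutral), 1×azido (-1 each); total -2. So Ir + (-2) = 2+, giving Ir = +4.
Ligands are named alphabetically: azido before bipyridine before iodo.

azidobis(2,2'-bipyridine)iodoiridium(IV) bromide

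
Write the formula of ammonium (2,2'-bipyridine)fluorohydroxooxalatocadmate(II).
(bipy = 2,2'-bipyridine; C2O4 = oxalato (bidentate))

(NH4)2[Cd(bipy)(C2O4)F(OH)]

Ligands: 1 fluoro (F, -1), 1 2,2'-bipyridine (bipy, neutral), 1 oxalato (C2O4, -2), 1 hydroxo (OH, -1). Ligand charge sum = -4.
With Cd in oxidation state +2, the complex ion is [Cd...]^2−.
Charge balance with ammonium (+1) requires 1 complex ion per 2 ammonium.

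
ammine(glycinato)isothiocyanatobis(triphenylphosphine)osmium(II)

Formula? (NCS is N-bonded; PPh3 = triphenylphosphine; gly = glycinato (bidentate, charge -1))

Ligands: 1 isothiocyanato (NCS, -1), 1 ammine (NH3, neutral), 2 triphenylphosphine (PPh3, neutral), 1 glycinato (gly, -1). Ligand charge sum = -2.
With Os in oxidation state +2, the complex ion is [Os...].

[Os(gly)(NCS)(NH3)(PPh3)2]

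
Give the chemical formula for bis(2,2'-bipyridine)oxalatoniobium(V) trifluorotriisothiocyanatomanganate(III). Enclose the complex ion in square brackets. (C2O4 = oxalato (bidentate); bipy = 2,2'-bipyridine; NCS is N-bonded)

Cation [Nb…]: ligand charges -2, Nb(V) ⇒ ion charge 3+.
Anion [Mn…]: ligand charges -6, Mn(III) ⇒ ion charge 3−.
One 3+ cation balances one 3− anion.

[Nb(bipy)2(C2O4)][MnF3(NCS)3]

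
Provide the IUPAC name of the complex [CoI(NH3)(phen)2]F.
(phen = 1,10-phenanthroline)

ammineiodobis(1,10-phenanthroline)cobalt(II) fluoride

The 1 fluoride counter-ion carries a total charge of -1, so each complex ion is 1+.
Ligand charges: 2×1,10-phenanthroline (neutral), 1×iodo (-1 each), 1×ammine (neutral); total -1. So Co + (-1) = 1+, giving Co = +2.
Ligands are named alphabetically: ammine before iodo before phenanthroline.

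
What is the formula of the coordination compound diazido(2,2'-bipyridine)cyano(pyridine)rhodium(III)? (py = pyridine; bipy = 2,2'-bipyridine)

Ligands: 2 azido (N3, -1), 1 cyano (CN, -1), 1 pyridine (py, neutral), 1 2,2'-bipyridine (bipy, neutral). Ligand charge sum = -3.
With Rh in oxidation state +3, the complex ion is [Rh...].

[Rh(bipy)(CN)(N3)2(py)]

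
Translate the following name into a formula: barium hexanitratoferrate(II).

Ligands: 6 nitrato (NO3, -1). Ligand charge sum = -6.
With Fe in oxidation state +2, the complex ion is [Fe...]^4−.
Charge balance with barium (+2) requires 1 complex ion per 2 barium.

Ba2[Fe(NO3)6]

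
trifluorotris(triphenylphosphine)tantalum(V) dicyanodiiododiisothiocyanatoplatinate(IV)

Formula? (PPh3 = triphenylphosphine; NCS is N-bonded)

[TaF3(PPh3)3][Pt(CN)2I2(NCS)2]

Cation [Ta…]: ligand charges -3, Ta(V) ⇒ ion charge 2+.
Anion [Pt…]: ligand charges -6, Pt(IV) ⇒ ion charge 2−.
One 2+ cation balances one 2− anion.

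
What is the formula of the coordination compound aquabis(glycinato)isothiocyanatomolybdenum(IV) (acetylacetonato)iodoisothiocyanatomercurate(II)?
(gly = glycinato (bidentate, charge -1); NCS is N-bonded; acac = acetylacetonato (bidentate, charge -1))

Cation [Mo…]: ligand charges -3, Mo(IV) ⇒ ion charge 1+.
Anion [Hg…]: ligand charges -3, Hg(II) ⇒ ion charge 1−.

[Mo(gly)2(H2O)(NCS)][Hg(acac)I(NCS)]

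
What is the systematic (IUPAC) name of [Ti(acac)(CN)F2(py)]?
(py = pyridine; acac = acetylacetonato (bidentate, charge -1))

(acetylacetonato)cyanodifluoro(pyridine)titanium(IV)

There is no counter-ion, so the complex is neutral overall.
Ligand charges: 2×fluoro (-1 each), 1×cyano (-1 each), 1×pyridine (neutral), 1×acetylacetonato (-1 each); total -4. So Ti + (-4) = 0, giving Ti = +4.
Ligands are named alphabetically: acetylacetonato before cyano before fluoro before pyridine.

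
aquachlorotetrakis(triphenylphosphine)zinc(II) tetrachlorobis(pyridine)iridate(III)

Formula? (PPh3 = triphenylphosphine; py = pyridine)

Cation [Zn…]: ligand charges -1, Zn(II) ⇒ ion charge 1+.
Anion [Ir…]: ligand charges -4, Ir(III) ⇒ ion charge 1−.
One 1+ cation balances one 1− anion.

[ZnCl(H2O)(PPh3)4][IrCl4(py)2]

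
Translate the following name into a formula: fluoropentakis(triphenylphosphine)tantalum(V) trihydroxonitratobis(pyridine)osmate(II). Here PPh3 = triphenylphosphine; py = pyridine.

Cation [Ta…]: ligand charges -1, Ta(V) ⇒ ion charge 4+.
Anion [Os…]: ligand charges -4, Os(II) ⇒ ion charge 2−.
One 4+ cation requires 2 of the 2− anion.

[TaF(PPh3)5][Os(NO3)(OH)3(py)2]2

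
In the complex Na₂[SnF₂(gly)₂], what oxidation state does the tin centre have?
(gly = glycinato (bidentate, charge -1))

+2

2 sodium outside the brackets (+1 each) → the complex ion is 2−.
Ligand charges: 2×gly = -2; 2×F = -2; sum -4.
Sn + (-4) = 2− ⇒ Sn is +2.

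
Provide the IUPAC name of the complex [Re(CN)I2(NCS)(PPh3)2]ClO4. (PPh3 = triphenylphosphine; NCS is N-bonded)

The 1 perchlorate counter-ion carries a total charge of -1, so each complex ion is 1+.
Ligand charges: 1×cyano (-1 each), 2×triphenylphosphine (neutral), 1×isothiocyanato (-1 each), 2×iodo (-1 each); total -4. So Re + (-4) = 1+, giving Re = +5.
Ligands are named alphabetically: cyano before iodo before isothiocyanato before triphenylphosphine.

cyanodiiodoisothiocyanatobis(triphenylphosphine)rhenium(V) perchlorate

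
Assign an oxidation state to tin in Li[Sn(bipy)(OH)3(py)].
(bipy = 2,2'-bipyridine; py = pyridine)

+2

1 lithium outside the brackets (+1 each) → the complex ion is 1−.
Ligand charges: 1×bipy neutral; 1×py neutral; 3×OH = -3; sum -3.
Sn + (-3) = 1− ⇒ Sn is +2.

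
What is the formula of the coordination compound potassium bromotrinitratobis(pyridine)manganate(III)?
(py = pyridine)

K[MnBr(NO3)3(py)2]

Ligands: 3 nitrato (NO3, -1), 1 bromo (Br, -1), 2 pyridine (py, neutral). Ligand charge sum = -4.
With Mn in oxidation state +3, the complex ion is [Mn...]^1−.
Charge balance with potassium (+1) requires 1 complex ion per 1 potassium.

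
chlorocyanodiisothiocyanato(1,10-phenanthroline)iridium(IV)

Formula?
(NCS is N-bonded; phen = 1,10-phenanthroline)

[IrCl(CN)(NCS)2(phen)]

Ligands: 2 isothiocyanato (NCS, -1), 1 cyano (CN, -1), 1 chloro (Cl, -1), 1 1,10-phenanthroline (phen, neutral). Ligand charge sum = -4.
With Ir in oxidation state +4, the complex ion is [Ir...].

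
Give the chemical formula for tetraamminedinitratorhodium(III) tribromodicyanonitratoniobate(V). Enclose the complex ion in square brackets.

Cation [Rh…]: ligand charges -2, Rh(III) ⇒ ion charge 1+.
Anion [Nb…]: ligand charges -6, Nb(V) ⇒ ion charge 1−.
One 1+ cation balances one 1− anion.

[Rh(NH3)4(NO3)2][NbBr3(CN)2(NO3)]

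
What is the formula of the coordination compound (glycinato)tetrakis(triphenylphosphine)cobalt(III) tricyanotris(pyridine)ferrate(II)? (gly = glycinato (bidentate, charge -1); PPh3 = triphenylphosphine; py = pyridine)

[Co(gly)(PPh3)4][Fe(CN)3(py)3]2

Cation [Co…]: ligand charges -1, Co(III) ⇒ ion charge 2+.
Anion [Fe…]: ligand charges -3, Fe(II) ⇒ ion charge 1−.
One 2+ cation requires 2 of the 1− anion.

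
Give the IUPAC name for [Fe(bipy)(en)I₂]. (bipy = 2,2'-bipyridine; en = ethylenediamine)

There is no counter-ion, so the complex is neutral overall.
Ligand charges: 2×iodo (-1 each), 1×2,2'-bipyridine (neutral), 1×ethylenediamine (neutral); total -2. So Fe + (-2) = 0, giving Fe = +2.
Ligands are named alphabetically: bipyridine before ethylenediamine before iodo.

(2,2'-bipyridine)(ethylenediamine)diiodoiron(II)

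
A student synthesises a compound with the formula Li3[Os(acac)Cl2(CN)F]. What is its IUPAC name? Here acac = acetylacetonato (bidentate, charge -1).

lithium (acetylacetonato)dichlorocyanofluoroosmate(II)

The 3 lithium counter-ions carry a total charge of +3, so each complex ion is 3−.
Ligand charges: 1×cyano (-1 each), 1×acetylacetonato (-1 each), 1×fluoro (-1 each), 2×chloro (-1 each); total -5. So Os + (-5) = 3−, giving Os = +2.
Ligands are named alphabetically: acetylacetonato before chloro before cyano before fluoro.
The complex ion is anionic, so osmium takes the -ate form osmate(II).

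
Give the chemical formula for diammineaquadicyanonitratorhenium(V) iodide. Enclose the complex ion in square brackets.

[Re(CN)2(H2O)(NH3)2(NO3)]I2

Ligands: 1 aqua (H2O, neutral), 2 ammine (NH3, neutral), 1 nitrato (NO3, -1), 2 cyano (CN, -1). Ligand charge sum = -3.
Charge balance with iodide (-1) requires 1 complex ion per 2 iodide.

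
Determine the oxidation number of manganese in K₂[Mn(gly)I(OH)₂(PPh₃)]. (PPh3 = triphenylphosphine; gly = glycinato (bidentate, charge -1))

2 potassium outside the brackets (+1 each) → the complex ion is 2−.
Ligand charges: 1×I = -1; 2×OH = -2; 1×PPh3 neutral; 1×gly = -1; sum -4.
Mn + (-4) = 2− ⇒ Mn is +2.

+2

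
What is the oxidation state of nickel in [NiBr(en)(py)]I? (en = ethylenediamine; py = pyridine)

+2

1 iodide outside the brackets (-1 each) → the complex ion is 1+.
Ligand charges: 1×Br = -1; 1×en neutral; 1×py neutral; sum -1.
Ni + (-1) = 1+ ⇒ Ni is +2.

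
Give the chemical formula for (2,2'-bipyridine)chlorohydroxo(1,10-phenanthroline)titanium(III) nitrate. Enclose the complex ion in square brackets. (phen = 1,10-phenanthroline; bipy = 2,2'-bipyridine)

Ligands: 1 chloro (Cl, -1), 1 hydroxo (OH, -1), 1 1,10-phenanthroline (phen, neutral), 1 2,2'-bipyridine (bipy, neutral). Ligand charge sum = -2.
With Ti in oxidation state +3, the complex ion is [Ti...]^1+.
Charge balance with nitrate (-1) requires 1 complex ion per 1 nitrate.

[Ti(bipy)Cl(OH)(phen)]NO3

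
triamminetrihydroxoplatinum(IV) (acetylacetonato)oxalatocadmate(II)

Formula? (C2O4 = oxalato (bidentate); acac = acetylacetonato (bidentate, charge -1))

Cation [Pt…]: ligand charges -3, Pt(IV) ⇒ ion charge 1+.
Anion [Cd…]: ligand charges -3, Cd(II) ⇒ ion charge 1−.
One 1+ cation balances one 1− anion.

[Pt(NH3)3(OH)3][Cd(acac)(C2O4)]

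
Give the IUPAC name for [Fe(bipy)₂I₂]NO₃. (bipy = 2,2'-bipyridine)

The 1 nitrate counter-ion carries a total charge of -1, so each complex ion is 1+.
Ligand charges: 2×iodo (-1 each), 2×2,2'-bipyridine (neutral); total -2. So Fe + (-2) = 1+, giving Fe = +3.
Ligands are named alphabetically: bipyridine before iodo.

bis(2,2'-bipyridine)diiodoiron(III) nitrate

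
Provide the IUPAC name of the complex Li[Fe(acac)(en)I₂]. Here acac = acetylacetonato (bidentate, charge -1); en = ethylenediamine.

lithium (acetylacetonato)(ethylenediamine)diiodoferrate(II)

The 1 lithium counter-ion carries a total charge of +1, so each complex ion is 1−.
Ligand charges: 2×iodo (-1 each), 1×acetylacetonato (-1 each), 1×ethylenediamine (neutral); total -3. So Fe + (-3) = 1−, giving Fe = +2.
Ligands are named alphabetically: acetylacetonato before ethylenediamine before iodo.
The complex ion is anionic, so iron takes the -ate form ferrate(II).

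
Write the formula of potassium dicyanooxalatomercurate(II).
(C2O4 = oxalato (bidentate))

K2[Hg(C2O4)(CN)2]

Ligands: 1 oxalato (C2O4, -2), 2 cyano (CN, -1). Ligand charge sum = -4.
Charge balance with potassium (+1) requires 1 complex ion per 2 potassium.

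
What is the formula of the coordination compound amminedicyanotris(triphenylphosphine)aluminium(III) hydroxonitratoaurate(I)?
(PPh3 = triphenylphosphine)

[Al(CN)2(NH3)(PPh3)3][Au(NO3)(OH)]

Cation [Al…]: ligand charges -2, Al(III) ⇒ ion charge 1+.
Anion [Au…]: ligand charges -2, Au(I) ⇒ ion charge 1−.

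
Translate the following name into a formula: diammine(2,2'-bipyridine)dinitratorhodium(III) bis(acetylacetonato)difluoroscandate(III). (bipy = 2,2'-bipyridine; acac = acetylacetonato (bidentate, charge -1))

Cation [Rh…]: ligand charges -2, Rh(III) ⇒ ion charge 1+.
Anion [Sc…]: ligand charges -4, Sc(III) ⇒ ion charge 1−.
One 1+ cation balances one 1− anion.

[Rh(bipy)(NH3)2(NO3)2][Sc(acac)2F2]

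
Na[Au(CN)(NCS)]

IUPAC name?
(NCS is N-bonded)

The 1 sodium counter-ion carries a total charge of +1, so each complex ion is 1−.
Ligand charges: 1×cyano (-1 each), 1×isothiocyanato (-1 each); total -2. So Au + (-2) = 1−, giving Au = +1.
Ligands are named alphabetically: cyano before isothiocyanato.
The complex ion is anionic, so gold takes the -ate form aurate(I).

sodium cyanoisothiocyanatoaurate(I)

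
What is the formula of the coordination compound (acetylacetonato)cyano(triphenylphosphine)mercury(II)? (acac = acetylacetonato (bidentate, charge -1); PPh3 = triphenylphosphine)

Ligands: 1 acetylacetonato (acac, -1), 1 cyano (CN, -1), 1 triphenylphosphine (PPh3, neutral). Ligand charge sum = -2.
With Hg in oxidation state +2, the complex ion is [Hg...].

[Hg(acac)(CN)(PPh3)]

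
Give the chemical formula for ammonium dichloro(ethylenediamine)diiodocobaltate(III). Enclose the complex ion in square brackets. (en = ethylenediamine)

NH4[CoCl2(en)I2]

Ligands: 2 chloro (Cl, -1), 1 ethylenediamine (en, neutral), 2 iodo (I, -1). Ligand charge sum = -4.
With Co in oxidation state +3, the complex ion is [Co...]^1−.
Charge balance with ammonium (+1) requires 1 complex ion per 1 ammonium.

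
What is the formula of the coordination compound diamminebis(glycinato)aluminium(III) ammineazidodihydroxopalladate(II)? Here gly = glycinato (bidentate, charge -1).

[Al(gly)2(NH3)2][Pd(N3)(NH3)(OH)2]

Cation [Al…]: ligand charges -2, Al(III) ⇒ ion charge 1+.
Anion [Pd…]: ligand charges -3, Pd(II) ⇒ ion charge 1−.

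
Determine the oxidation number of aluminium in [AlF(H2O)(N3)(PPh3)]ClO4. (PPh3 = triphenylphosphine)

+3

1 perchlorate outside the brackets (-1 each) → the complex ion is 1+.
Ligand charges: 1×N3 = -1; 1×F = -1; 1×H2O neutral; 1×PPh3 neutral; sum -2.
Al + (-2) = 1+ ⇒ Al is +3.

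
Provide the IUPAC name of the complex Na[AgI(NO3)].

The 1 sodium counter-ion carries a total charge of +1, so each complex ion is 1−.
Ligand charges: 1×nitrato (-1 each), 1×iodo (-1 each); total -2. So Ag + (-2) = 1−, giving Ag = +1.
Ligands are named alphabetically: iodo before nitrato.
The complex ion is anionic, so silver takes the -ate form argentate(I).

sodium iodonitratoargentate(I)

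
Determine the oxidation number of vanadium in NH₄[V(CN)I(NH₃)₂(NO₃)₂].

+3

1 ammonium outside the brackets (+1 each) → the complex ion is 1−.
Ligand charges: 1×CN = -1; 2×NO3 = -2; 1×I = -1; 2×NH3 neutral; sum -4.
V + (-4) = 1− ⇒ V is +3.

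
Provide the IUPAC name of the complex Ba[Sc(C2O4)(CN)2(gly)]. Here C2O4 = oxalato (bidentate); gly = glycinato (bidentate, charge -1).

barium dicyano(glycinato)oxalatoscandate(III)

The 1 barium counter-ion carries a total charge of +2, so each complex ion is 2−.
Ligand charges: 2×cyano (-1 each), 1×oxalato (-2 each), 1×glycinato (-1 each); total -5. So Sc + (-5) = 2−, giving Sc = +3.
The complex ion is anionic, so scandium takes the -ate form scandate(III).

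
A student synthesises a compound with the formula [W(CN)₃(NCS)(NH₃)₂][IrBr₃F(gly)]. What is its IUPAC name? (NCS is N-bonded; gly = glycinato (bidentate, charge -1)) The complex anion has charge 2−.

The complex anion is given as 2−; its ligand charges sum to -5, so Ir = +3.
A 1:1 salt means the cation carries the equal and opposite charge, 2+.
Cation: ligand charges sum to -4; for the ion to be 2+, W = +6.

diamminetricyanoisothiocyanatotungsten(VI) tribromofluoro(glycinato)iridate(III)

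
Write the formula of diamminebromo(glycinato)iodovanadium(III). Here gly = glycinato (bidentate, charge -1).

[VBr(gly)I(NH3)2]

Ligands: 1 iodo (I, -1), 1 glycinato (gly, -1), 2 ammine (NH3, neutral), 1 bromo (Br, -1). Ligand charge sum = -3.
With V in oxidation state +3, the complex ion is [V...].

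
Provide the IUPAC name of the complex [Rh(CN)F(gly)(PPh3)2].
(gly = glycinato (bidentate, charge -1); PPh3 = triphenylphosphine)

cyanofluoro(glycinato)bis(triphenylphosphine)rhodium(III)

There is no counter-ion, so the complex is neutral overall.
Ligand charges: 1×glycinato (-1 each), 1×cyano (-1 each), 1×fluoro (-1 each), 2×triphenylphosphine (neutral); total -3. So Rh + (-3) = 0, giving Rh = +3.
Ligands are named alphabetically: cyano before fluoro before glycinato before triphenylphosphine.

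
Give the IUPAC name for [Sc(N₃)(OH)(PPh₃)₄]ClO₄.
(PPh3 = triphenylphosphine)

The 1 perchlorate counter-ion carries a total charge of -1, so each complex ion is 1+.
Ligand charges: 4×triphenylphosphine (neutral), 1×azido (-1 each), 1×hydroxo (-1 each); total -2. So Sc + (-2) = 1+, giving Sc = +3.
Ligands are named alphabetically: azido before hydroxo before triphenylphosphine.

azidohydroxotetrakis(triphenylphosphine)scandium(III) perchlorate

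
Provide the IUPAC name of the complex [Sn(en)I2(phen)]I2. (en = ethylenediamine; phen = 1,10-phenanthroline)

(ethylenediamine)diiodo(1,10-phenanthroline)tin(IV) iodide

The 2 iodide counter-ions carry a total charge of -2, so each complex ion is 2+.
Ligand charges: 1×ethylenediamine (neutral), 2×iodo (-1 each), 1×1,10-phenanthroline (neutral); total -2. So Sn + (-2) = 2+, giving Sn = +4.
Ligands are named alphabetically: ethylenediamine before iodo before phenanthroline.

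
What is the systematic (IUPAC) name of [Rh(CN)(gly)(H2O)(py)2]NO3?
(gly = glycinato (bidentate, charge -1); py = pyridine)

aquacyano(glycinato)bis(pyridine)rhodium(III) nitrate

The 1 nitrate counter-ion carries a total charge of -1, so each complex ion is 1+.
Ligand charges: 1×cyano (-1 each), 1×glycinato (-1 each), 1×aqua (neutral), 2×pyridine (neutral); total -2. So Rh + (-2) = 1+, giving Rh = +3.
Ligands are named alphabetically: aqua before cyano before glycinato before pyridine.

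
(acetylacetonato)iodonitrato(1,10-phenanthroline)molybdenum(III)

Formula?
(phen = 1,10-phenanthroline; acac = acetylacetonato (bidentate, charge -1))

Ligands: 1 nitrato (NO3, -1), 1 1,10-phenanthroline (phen, neutral), 1 iodo (I, -1), 1 acetylacetonato (acac, -1). Ligand charge sum = -3.
With Mo in oxidation state +3, the complex ion is [Mo...].

[Mo(acac)I(NO3)(phen)]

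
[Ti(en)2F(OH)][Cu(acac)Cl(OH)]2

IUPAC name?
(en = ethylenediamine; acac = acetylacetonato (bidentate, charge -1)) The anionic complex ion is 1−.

The complex anion is given as 1−; its ligand charges sum to -3, so Cu = +2.
With 2 anions per cation, the cation must be 2×1 = 2+.
Cation: ligand charges sum to -2; for the ion to be 2+, Ti = +4.

bis(ethylenediamine)fluorohydroxotitanium(IV) (acetylacetonato)chlorohydroxocuprate(II)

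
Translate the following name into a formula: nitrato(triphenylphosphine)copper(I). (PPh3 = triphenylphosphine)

[Cu(NO3)(PPh3)]

Ligands: 1 triphenylphosphine (PPh3, neutral), 1 nitrato (NO3, -1). Ligand charge sum = -1.
With Cu in oxidation state +1, the complex ion is [Cu...].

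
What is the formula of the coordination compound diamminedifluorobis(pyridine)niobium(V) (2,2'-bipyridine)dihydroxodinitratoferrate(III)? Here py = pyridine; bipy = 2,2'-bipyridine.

[NbF2(NH3)2(py)2][Fe(bipy)(NO3)2(OH)2]3

Cation [Nb…]: ligand charges -2, Nb(V) ⇒ ion charge 3+.
Anion [Fe…]: ligand charges -4, Fe(III) ⇒ ion charge 1−.
One 3+ cation requires 3 of the 1− anion.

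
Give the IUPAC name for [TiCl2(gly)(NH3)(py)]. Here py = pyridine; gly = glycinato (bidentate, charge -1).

There is no counter-ion, so the complex is neutral overall.
Ligand charges: 2×chloro (-1 each), 1×ammine (neutral), 1×pyridine (neutral), 1×glycinato (-1 each); total -3. So Ti + (-3) = 0, giving Ti = +3.
Ligands are named alphabetically: ammine before chloro before glycinato before pyridine.

amminedichloro(glycinato)(pyridine)titanium(III)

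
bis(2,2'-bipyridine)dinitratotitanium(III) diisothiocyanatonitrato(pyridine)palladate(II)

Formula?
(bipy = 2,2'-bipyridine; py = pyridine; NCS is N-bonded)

Cation [Ti…]: ligand charges -2, Ti(III) ⇒ ion charge 1+.
Anion [Pd…]: ligand charges -3, Pd(II) ⇒ ion charge 1−.
One 1+ cation balances one 1− anion.

[Ti(bipy)2(NO3)2][Pd(NCS)2(NO3)(py)]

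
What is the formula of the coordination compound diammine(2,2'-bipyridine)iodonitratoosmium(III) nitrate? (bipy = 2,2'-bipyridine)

[Os(bipy)I(NH3)2(NO3)]NO3

Ligands: 2 ammine (NH3, neutral), 1 2,2'-bipyridine (bipy, neutral), 1 iodo (I, -1), 1 nitrato (NO3, -1). Ligand charge sum = -2.
With Os in oxidation state +3, the complex ion is [Os...]^1+.
Charge balance with nitrate (-1) requires 1 complex ion per 1 nitrate.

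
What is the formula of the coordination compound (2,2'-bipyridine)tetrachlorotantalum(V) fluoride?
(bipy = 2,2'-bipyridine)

[Ta(bipy)Cl4]F

Ligands: 1 2,2'-bipyridine (bipy, neutral), 4 chloro (Cl, -1). Ligand charge sum = -4.
With Ta in oxidation state +5, the complex ion is [Ta...]^1+.
Charge balance with fluoride (-1) requires 1 complex ion per 1 fluoride.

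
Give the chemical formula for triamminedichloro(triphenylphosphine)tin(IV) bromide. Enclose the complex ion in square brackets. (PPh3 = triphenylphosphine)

[SnCl2(NH3)3(PPh3)]Br2

Ligands: 3 ammine (NH3, neutral), 1 triphenylphosphine (PPh3, neutral), 2 chloro (Cl, -1). Ligand charge sum = -2.
With Sn in oxidation state +4, the complex ion is [Sn...]^2+.
Charge balance with bromide (-1) requires 1 complex ion per 2 bromide.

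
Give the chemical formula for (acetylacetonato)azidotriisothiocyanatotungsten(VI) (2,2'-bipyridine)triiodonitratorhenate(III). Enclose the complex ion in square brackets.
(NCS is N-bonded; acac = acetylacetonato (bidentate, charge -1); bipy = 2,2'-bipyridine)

Cation [W…]: ligand charges -5, W(VI) ⇒ ion charge 1+.
Anion [Re…]: ligand charges -4, Re(III) ⇒ ion charge 1−.

[W(acac)(N3)(NCS)3][Re(bipy)I3(NO3)]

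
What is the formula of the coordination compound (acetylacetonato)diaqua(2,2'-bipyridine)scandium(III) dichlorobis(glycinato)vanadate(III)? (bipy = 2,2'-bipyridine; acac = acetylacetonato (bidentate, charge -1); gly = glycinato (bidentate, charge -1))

Cation [Sc…]: ligand charges -1, Sc(III) ⇒ ion charge 2+.
Anion [V…]: ligand charges -4, V(III) ⇒ ion charge 1−.
One 2+ cation requires 2 of the 1− anion.

[Sc(acac)(bipy)(H2O)2][VCl2(gly)2]2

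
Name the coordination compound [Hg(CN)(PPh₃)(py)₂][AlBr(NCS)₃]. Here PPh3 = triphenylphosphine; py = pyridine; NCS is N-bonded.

Both ions are complex: the cation is named first with the plain metal name, the anion second with the -ate form; each ion's ligands are alphabetised independently.
Aluminium is always +3 in its complexes; the anion's ligand charges sum to -4, so the complex anion is 1−.
A 1:1 salt means the cation carries the equal and opposite charge, 1+.
Cation: ligand charges sum to -1; for the ion to be 1+, Hg = +2.

cyanobis(pyridine)(triphenylphosphine)mercury(II) bromotriisothiocyanatoaluminate(III)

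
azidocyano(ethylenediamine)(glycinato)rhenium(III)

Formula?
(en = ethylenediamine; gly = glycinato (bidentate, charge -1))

[Re(CN)(en)(gly)(N3)]

Ligands: 1 azido (N3, -1), 1 ethylenediamine (en, neutral), 1 cyano (CN, -1), 1 glycinato (gly, -1). Ligand charge sum = -3.
With Re in oxidation state +3, the complex ion is [Re...].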